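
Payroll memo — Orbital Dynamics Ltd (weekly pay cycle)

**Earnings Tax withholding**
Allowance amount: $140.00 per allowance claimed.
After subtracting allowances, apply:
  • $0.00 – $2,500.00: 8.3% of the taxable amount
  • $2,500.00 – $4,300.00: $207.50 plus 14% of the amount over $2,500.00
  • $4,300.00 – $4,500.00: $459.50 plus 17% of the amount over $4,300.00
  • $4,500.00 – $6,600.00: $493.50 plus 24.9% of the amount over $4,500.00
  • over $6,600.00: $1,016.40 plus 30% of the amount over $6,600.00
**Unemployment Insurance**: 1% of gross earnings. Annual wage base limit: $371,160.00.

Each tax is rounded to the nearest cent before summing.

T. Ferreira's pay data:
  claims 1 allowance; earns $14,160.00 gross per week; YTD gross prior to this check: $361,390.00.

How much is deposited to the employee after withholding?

$10,819.90

Earnings Tax: taxable = $14,160.00 − 1×$140.00 = $14,020.00
  $1,016.40 + 30% × ($14,020.00 − $6,600.00) = $1,016.40 + 30% × $7,420.00 = $3,242.40
Unemployment Insurance: cap $371,160.00 − YTD $361,390.00 = $9,770.00 subject; 1% × $9,770.00 = $97.70
Total withheld: $3,242.40 + $97.70 = $3,340.10
Net pay: $14,160.00 − $3,340.10 = $10,819.90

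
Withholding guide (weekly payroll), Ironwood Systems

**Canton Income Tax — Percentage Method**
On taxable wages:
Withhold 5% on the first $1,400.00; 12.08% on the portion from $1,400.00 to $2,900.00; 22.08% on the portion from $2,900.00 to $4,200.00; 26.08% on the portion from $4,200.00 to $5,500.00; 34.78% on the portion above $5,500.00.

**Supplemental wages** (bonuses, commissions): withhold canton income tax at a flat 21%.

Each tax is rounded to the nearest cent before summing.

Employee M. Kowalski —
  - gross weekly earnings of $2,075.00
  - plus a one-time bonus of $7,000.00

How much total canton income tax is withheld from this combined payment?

Canton Income Tax: taxable = $2,075.00
  $70.00 + 12.08% × ($2,075.00 − $1,400.00) = $70.00 + 12.08% × $675.00 = $151.54
Supplemental (21% flat on bonus): 21% × $7,000.00 = $1,470.00
Total canton income tax: $151.54 + $1,470.00 = $1,621.54

$1,621.54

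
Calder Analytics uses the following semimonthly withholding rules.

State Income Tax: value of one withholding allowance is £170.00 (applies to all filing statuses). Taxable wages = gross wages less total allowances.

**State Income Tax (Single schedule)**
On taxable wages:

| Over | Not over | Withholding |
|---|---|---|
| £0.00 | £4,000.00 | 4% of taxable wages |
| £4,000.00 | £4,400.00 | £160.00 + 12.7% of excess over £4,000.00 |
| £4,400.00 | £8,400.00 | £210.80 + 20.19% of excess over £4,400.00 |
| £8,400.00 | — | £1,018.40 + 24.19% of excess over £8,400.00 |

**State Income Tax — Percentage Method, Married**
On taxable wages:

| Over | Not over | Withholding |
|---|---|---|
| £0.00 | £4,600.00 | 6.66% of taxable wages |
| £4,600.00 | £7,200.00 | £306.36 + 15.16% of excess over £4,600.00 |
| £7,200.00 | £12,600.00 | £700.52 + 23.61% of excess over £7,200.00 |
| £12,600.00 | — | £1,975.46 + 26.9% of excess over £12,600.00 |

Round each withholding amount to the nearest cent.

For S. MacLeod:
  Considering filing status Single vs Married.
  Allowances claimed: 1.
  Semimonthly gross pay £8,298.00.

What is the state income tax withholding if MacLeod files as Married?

£919.62

State Income Tax (Married): taxable = £8,298.00 − 1×£170.00 = £8,128.00
  £700.52 + 23.61% × (£8,128.00 − £7,200.00) = £700.52 + 23.61% × £928.00 = £919.62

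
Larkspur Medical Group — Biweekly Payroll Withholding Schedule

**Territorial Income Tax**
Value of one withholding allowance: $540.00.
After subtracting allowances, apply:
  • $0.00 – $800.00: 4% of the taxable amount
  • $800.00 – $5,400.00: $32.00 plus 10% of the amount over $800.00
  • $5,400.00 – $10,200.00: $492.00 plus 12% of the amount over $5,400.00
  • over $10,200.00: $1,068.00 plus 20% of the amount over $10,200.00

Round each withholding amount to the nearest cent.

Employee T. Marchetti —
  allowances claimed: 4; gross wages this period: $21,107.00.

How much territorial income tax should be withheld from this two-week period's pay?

$2,817.40

Territorial Income Tax: taxable = $21,107.00 − 4×$540.00 = $18,947.00
  $1,068.00 + 20% × ($18,947.00 − $10,200.00) = $1,068.00 + 20% × $8,747.00 = $2,817.40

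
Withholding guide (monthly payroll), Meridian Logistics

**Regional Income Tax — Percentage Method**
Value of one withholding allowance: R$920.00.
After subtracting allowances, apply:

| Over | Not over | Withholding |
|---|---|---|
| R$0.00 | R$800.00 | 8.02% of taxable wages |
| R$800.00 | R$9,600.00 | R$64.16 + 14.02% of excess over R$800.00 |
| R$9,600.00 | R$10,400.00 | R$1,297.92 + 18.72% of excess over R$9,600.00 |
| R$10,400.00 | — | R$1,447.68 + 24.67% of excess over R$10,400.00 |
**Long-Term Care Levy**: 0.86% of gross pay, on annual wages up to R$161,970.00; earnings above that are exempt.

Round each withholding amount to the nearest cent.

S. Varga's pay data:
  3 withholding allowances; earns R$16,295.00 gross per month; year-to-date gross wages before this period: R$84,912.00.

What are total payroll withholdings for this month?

Regional Income Tax: taxable = R$16,295.00 − 3×R$920.00 = R$13,535.00
  R$1,447.68 + 24.67% × (R$13,535.00 − R$10,400.00) = R$1,447.68 + 24.67% × R$3,135.00 = R$2,221.08
Long-Term Care Levy: 0.86% × R$16,295.00 = R$140.14
Total: R$2,221.08 + R$140.14 = R$2,361.22

R$2,361.22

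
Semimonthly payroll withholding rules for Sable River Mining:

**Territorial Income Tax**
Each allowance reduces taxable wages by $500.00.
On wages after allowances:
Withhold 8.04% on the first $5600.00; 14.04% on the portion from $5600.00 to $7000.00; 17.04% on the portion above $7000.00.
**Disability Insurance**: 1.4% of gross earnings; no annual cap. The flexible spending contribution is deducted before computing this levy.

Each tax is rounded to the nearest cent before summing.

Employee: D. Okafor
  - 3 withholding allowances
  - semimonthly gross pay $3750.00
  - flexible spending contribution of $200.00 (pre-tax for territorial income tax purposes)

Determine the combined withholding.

Territorial Income Tax: taxable = $3750.00 − $200.00 − 3×$500.00 = $2050.00
  8.04% × $2050.00 = $164.82
Disability Insurance: 1.4% × $3550.00 = $49.70
Total: $164.82 + $49.70 = $214.52

$214.52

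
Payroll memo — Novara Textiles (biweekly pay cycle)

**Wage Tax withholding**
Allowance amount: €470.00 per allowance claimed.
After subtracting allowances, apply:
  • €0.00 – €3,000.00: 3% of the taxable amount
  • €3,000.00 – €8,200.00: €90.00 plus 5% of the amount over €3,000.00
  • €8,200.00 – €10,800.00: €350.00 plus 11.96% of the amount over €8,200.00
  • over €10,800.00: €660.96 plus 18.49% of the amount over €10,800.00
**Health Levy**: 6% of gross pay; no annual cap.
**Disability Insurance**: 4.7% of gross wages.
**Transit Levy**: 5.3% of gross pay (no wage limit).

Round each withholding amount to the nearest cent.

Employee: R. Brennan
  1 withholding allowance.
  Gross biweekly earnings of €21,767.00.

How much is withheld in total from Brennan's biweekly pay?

€6,084.58

Wage Tax: taxable = €21,767.00 − 1×€470.00 = €21,297.00
  €660.96 + 18.49% × (€21,297.00 − €10,800.00) = €660.96 + 18.49% × €10,497.00 = €2,601.86
Health Levy: 6% × €21,767.00 = €1,306.02
Disability Insurance: 4.7% × €21,767.00 = €1,023.05
Transit Levy: 5.3% × €21,767.00 = €1,153.65
Total: €2,601.86 + €1,306.02 + €1,023.05 + €1,153.65 = €6,084.58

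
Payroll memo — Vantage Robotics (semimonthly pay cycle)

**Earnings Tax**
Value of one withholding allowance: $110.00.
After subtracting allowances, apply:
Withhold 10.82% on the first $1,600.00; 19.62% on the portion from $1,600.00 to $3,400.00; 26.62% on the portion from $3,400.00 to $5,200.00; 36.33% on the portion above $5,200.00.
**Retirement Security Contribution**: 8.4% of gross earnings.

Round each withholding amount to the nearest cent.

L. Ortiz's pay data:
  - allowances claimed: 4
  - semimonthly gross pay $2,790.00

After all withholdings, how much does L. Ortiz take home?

Earnings Tax: taxable = $2,790.00 − 4×$110.00 = $2,350.00
  $173.12 + 19.62% × ($2,350.00 − $1,600.00) = $173.12 + 19.62% × $750.00 = $320.27
Retirement Security Contribution: 8.4% × $2,790.00 = $234.36
Total withheld: $320.27 + $234.36 = $554.63
Net pay: $2,790.00 − $554.63 = $2,235.37

$2,235.37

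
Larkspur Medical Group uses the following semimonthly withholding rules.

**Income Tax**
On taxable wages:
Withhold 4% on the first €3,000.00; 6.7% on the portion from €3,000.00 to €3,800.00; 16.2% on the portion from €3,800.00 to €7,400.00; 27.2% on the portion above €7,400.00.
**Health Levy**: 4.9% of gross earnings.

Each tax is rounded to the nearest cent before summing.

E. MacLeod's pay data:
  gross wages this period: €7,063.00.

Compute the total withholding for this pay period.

Income Tax: taxable = €7,063.00
  €173.60 + 16.2% × (€7,063.00 − €3,800.00) = €173.60 + 16.2% × €3,263.00 = €702.21
Health Levy: 4.9% × €7,063.00 = €346.09
Total: €702.21 + €346.09 = €1,048.30

€1,048.30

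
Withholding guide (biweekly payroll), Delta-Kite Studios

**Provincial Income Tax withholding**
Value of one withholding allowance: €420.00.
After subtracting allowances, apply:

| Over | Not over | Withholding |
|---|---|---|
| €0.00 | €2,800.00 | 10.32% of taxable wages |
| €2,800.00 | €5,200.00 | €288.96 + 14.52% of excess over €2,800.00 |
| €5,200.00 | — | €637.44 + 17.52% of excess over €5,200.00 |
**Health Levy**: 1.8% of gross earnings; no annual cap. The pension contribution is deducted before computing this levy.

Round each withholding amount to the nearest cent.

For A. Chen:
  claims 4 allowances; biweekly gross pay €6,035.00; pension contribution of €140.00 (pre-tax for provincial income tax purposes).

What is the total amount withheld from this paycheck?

Provincial Income Tax: taxable = €6,035.00 − €140.00 − 4×€420.00 = €4,215.00
  €288.96 + 14.52% × (€4,215.00 − €2,800.00) = €288.96 + 14.52% × €1,415.00 = €494.42
Health Levy: 1.8% × €5,895.00 = €106.11
Total: €494.42 + €106.11 = €600.53

€600.53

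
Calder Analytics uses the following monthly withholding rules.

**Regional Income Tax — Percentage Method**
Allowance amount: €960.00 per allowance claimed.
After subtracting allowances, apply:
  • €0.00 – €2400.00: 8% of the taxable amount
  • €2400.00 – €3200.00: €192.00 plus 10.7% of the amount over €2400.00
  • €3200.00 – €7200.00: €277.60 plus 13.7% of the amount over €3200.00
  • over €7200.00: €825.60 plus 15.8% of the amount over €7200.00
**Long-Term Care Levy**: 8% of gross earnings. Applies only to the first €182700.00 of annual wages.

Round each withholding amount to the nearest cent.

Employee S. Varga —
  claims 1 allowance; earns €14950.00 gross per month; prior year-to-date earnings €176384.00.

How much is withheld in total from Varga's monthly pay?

€2403.70

Regional Income Tax: taxable = €14950.00 − 1×€960.00 = €13990.00
  €825.60 + 15.8% × (€13990.00 − €7200.00) = €825.60 + 15.8% × €6790.00 = €1898.42
Long-Term Care Levy: cap €182700.00 − YTD €176384.00 = €6316.00 subject; 8% × €6316.00 = €505.28
Total: €1898.42 + €505.28 = €2403.70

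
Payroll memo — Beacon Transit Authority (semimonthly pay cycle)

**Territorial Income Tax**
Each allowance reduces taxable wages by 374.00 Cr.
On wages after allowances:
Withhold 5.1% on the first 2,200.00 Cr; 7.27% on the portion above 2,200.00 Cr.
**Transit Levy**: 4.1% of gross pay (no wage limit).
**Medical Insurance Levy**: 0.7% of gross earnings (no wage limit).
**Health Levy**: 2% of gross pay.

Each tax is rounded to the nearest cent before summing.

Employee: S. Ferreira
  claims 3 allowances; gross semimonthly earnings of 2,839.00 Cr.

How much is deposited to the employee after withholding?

Territorial Income Tax: taxable = 2,839.00 Cr − 3×374.00 Cr = 1,717.00 Cr
  5.1% × 1,717.00 Cr = 87.57 Cr
Transit Levy: 4.1% × 2,839.00 Cr = 116.40 Cr
Medical Insurance Levy: 0.7% × 2,839.00 Cr = 19.87 Cr
Health Levy: 2% × 2,839.00 Cr = 56.78 Cr
Total withheld: 87.57 Cr + 116.40 Cr + 19.87 Cr + 56.78 Cr = 280.62 Cr
Net pay: 2,839.00 Cr − 280.62 Cr = 2,558.38 Cr

2,558.38 Cr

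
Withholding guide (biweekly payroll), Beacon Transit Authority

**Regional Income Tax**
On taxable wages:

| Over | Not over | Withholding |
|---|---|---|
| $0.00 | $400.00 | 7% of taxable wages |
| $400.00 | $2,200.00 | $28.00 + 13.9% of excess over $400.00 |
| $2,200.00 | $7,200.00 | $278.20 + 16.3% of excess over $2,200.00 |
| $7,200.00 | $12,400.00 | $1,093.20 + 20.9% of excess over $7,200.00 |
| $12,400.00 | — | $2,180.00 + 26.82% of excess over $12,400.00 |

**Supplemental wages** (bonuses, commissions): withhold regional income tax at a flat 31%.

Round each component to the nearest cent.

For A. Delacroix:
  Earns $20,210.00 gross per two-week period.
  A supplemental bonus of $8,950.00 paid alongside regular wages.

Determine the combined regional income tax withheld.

$7,049.14

Regional Income Tax: taxable = $20,210.00
  $2,180.00 + 26.82% × ($20,210.00 − $12,400.00) = $2,180.00 + 26.82% × $7,810.00 = $4,274.64
Supplemental (31% flat on bonus): 31% × $8,950.00 = $2,774.50
Total regional income tax: $4,274.64 + $2,774.50 = $7,049.14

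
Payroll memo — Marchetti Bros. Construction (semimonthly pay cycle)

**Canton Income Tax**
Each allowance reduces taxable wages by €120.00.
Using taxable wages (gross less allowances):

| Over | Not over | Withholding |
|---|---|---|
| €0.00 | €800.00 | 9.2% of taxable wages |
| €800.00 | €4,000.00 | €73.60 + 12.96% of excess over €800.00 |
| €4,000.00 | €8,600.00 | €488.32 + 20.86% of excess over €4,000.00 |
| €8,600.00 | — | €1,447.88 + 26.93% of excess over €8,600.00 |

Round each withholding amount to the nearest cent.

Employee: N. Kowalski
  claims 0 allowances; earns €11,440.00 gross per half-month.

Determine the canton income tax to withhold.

Canton Income Tax: taxable = €11,440.00
  €1,447.88 + 26.93% × (€11,440.00 − €8,600.00) = €1,447.88 + 26.93% × €2,840.00 = €2,212.69

€2,212.69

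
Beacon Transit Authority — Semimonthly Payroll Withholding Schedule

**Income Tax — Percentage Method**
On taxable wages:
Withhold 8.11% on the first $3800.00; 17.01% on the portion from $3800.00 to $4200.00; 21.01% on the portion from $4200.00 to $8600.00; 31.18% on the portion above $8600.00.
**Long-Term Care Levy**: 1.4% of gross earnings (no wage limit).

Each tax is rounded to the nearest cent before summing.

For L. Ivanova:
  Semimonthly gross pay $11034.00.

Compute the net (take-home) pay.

$8819.94

Income Tax: taxable = $11034.00
  $1300.66 + 31.18% × ($11034.00 − $8600.00) = $1300.66 + 31.18% × $2434.00 = $2059.58
Long-Term Care Levy: 1.4% × $11034.00 = $154.48
Total withheld: $2059.58 + $154.48 = $2214.06
Net pay: $11034.00 − $2214.06 = $8819.94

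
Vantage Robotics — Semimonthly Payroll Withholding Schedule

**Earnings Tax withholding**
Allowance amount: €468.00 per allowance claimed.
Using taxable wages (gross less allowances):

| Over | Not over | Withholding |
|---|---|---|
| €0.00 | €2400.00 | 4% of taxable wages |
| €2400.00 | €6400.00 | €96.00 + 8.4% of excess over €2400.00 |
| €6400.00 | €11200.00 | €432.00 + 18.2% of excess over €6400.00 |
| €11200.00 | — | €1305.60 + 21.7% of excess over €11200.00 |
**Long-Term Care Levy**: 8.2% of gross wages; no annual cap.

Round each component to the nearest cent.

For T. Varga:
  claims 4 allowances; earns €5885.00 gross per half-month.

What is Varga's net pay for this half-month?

€5170.94

Earnings Tax: taxable = €5885.00 − 4×€468.00 = €4013.00
  €96.00 + 8.4% × (€4013.00 − €2400.00) = €96.00 + 8.4% × €1613.00 = €231.49
Long-Term Care Levy: 8.2% × €5885.00 = €482.57
Total withheld: €231.49 + €482.57 = €714.06
Net pay: €5885.00 − €714.06 = €5170.94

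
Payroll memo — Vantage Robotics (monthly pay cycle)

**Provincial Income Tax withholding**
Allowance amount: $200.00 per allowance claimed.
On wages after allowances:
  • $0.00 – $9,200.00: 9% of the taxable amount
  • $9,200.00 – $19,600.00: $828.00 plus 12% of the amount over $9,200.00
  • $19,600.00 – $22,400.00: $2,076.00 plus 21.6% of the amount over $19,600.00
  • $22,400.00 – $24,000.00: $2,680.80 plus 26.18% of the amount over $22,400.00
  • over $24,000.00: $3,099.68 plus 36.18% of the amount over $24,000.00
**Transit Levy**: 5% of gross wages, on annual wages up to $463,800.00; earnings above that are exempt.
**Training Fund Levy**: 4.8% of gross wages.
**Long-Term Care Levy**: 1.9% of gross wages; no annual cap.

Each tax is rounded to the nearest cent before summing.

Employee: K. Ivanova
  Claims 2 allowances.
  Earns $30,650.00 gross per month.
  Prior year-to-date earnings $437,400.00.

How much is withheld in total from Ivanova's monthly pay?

$8,734.48

Provincial Income Tax: taxable = $30,650.00 − 2×$200.00 = $30,250.00
  $3,099.68 + 36.18% × ($30,250.00 − $24,000.00) = $3,099.68 + 36.18% × $6,250.00 = $5,360.93
Transit Levy: cap $463,800.00 − YTD $437,400.00 = $26,400.00 subject; 5% × $26,400.00 = $1,320.00
Training Fund Levy: 4.8% × $30,650.00 = $1,471.20
Long-Term Care Levy: 1.9% × $30,650.00 = $582.35
Total: $5,360.93 + $1,320.00 + $1,471.20 + $582.35 = $8,734.48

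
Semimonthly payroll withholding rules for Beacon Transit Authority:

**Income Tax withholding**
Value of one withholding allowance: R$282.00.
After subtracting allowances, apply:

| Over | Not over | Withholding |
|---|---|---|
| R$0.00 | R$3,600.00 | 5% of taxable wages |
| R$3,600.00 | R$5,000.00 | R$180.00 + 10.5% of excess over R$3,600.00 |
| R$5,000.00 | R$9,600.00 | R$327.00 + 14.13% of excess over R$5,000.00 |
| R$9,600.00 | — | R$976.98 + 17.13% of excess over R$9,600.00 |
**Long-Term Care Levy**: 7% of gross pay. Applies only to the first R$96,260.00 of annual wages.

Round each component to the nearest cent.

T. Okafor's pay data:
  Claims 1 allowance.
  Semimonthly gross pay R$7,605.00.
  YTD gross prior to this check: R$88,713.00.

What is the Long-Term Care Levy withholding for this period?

R$528.29

Long-Term Care Levy: cap R$96,260.00 − YTD R$88,713.00 = R$7,547.00 subject; 7% × R$7,547.00 = R$528.29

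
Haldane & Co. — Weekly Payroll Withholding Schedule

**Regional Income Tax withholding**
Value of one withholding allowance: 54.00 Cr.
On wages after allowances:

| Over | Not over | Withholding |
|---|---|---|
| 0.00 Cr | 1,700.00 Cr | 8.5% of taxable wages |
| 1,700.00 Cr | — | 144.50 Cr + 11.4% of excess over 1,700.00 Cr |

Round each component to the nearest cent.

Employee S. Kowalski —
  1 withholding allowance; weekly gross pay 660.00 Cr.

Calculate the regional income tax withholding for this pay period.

51.51 Cr

Regional Income Tax: taxable = 660.00 Cr − 1×54.00 Cr = 606.00 Cr
  8.5% × 606.00 Cr = 51.51 Cr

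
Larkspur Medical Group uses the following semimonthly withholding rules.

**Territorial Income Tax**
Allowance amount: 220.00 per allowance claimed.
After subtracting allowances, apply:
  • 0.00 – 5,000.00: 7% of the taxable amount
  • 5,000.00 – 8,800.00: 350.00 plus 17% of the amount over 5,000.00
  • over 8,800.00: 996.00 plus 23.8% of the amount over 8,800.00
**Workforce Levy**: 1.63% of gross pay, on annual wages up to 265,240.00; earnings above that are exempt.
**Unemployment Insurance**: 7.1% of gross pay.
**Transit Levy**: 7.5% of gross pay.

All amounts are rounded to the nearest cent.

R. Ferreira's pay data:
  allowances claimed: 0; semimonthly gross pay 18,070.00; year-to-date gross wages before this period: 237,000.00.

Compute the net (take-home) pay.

11,934.98

Territorial Income Tax: taxable = 18,070.00
  996.00 + 23.8% × (18,070.00 − 8,800.00) = 996.00 + 23.8% × 9,270.00 = 3,202.26
Workforce Levy: 1.63% × 18,070.00 = 294.54
Unemployment Insurance: 7.1% × 18,070.00 = 1,282.97
Transit Levy: 7.5% × 18,070.00 = 1,355.25
Total withheld: 3,202.26 + 294.54 + 1,282.97 + 1,355.25 = 6,135.02
Net pay: 18,070.00 − 6,135.02 = 11,934.98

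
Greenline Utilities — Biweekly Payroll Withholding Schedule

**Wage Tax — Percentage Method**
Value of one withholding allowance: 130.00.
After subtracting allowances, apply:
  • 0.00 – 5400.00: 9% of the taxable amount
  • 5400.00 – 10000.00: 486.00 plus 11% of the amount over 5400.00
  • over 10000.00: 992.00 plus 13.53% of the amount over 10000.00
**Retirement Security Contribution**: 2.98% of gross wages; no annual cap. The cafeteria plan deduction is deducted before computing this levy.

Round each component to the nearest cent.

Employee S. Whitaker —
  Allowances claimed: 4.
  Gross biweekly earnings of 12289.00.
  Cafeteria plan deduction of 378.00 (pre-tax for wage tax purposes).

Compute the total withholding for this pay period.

1535.15

Wage Tax: taxable = 12289.00 − 378.00 − 4×130.00 = 11391.00
  992.00 + 13.53% × (11391.00 − 10000.00) = 992.00 + 13.53% × 1391.00 = 1180.20
Retirement Security Contribution: 2.98% × 11911.00 = 354.95
Total: 1180.20 + 354.95 = 1535.15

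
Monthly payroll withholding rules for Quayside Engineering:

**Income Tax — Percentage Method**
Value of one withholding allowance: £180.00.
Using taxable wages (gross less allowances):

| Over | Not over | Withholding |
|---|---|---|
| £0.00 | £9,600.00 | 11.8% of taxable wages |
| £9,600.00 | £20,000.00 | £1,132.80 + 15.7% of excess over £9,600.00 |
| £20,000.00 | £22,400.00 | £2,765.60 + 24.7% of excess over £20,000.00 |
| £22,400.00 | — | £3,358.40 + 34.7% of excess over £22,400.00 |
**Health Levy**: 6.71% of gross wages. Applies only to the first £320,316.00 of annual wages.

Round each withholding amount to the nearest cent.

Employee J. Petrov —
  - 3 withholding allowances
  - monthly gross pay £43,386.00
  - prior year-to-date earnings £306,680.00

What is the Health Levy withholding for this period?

Health Levy: cap £320,316.00 − YTD £306,680.00 = £13,636.00 subject; 6.71% × £13,636.00 = £914.98

£914.98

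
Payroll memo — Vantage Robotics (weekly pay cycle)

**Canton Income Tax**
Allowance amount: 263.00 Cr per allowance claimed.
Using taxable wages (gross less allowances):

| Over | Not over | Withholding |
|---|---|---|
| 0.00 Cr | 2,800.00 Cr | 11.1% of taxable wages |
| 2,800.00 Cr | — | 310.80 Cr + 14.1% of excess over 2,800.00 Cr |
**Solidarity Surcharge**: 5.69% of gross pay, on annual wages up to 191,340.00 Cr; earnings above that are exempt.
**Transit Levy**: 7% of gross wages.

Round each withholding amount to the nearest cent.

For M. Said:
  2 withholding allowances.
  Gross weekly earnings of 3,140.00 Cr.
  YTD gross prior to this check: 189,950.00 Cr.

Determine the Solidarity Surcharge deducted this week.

Solidarity Surcharge: cap 191,340.00 Cr − YTD 189,950.00 Cr = 1,390.00 Cr subject; 5.69% × 1,390.00 Cr = 79.09 Cr

79.09 Cr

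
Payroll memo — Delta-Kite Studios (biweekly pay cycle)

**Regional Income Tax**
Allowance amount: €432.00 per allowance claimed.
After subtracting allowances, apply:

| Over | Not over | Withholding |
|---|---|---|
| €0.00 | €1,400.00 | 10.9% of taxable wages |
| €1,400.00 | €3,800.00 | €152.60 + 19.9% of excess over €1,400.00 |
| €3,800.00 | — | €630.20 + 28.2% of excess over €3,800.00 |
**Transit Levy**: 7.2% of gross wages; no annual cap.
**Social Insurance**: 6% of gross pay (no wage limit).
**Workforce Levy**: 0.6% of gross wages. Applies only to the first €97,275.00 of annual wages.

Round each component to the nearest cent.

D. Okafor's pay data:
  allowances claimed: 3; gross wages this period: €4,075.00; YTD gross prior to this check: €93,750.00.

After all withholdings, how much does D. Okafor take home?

€3,088.93

Regional Income Tax: taxable = €4,075.00 − 3×€432.00 = €2,779.00
  €152.60 + 19.9% × (€2,779.00 − €1,400.00) = €152.60 + 19.9% × €1,379.00 = €427.02
Transit Levy: 7.2% × €4,075.00 = €293.40
Social Insurance: 6% × €4,075.00 = €244.50
Workforce Levy: cap €97,275.00 − YTD €93,750.00 = €3,525.00 subject; 0.6% × €3,525.00 = €21.15
Total withheld: €427.02 + €293.40 + €244.50 + €21.15 = €986.07
Net pay: €4,075.00 − €986.07 = €3,088.93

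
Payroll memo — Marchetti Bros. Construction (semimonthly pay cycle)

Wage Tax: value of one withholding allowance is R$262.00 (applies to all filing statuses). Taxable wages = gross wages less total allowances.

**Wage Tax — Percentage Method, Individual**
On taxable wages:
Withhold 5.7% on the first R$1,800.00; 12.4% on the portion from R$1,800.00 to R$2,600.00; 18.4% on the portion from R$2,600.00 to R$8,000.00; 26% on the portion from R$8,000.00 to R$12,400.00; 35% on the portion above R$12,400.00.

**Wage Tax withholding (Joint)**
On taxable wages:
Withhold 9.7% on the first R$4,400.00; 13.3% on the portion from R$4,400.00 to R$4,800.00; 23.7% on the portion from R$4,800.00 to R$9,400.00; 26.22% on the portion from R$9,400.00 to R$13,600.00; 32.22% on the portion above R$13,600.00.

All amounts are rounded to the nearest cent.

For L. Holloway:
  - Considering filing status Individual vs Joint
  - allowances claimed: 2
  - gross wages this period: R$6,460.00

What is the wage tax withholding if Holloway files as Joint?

R$749.23

Wage Tax (Joint): taxable = R$6,460.00 − 2×R$262.00 = R$5,936.00
  R$480.00 + 23.7% × (R$5,936.00 − R$4,800.00) = R$480.00 + 23.7% × R$1,136.00 = R$749.23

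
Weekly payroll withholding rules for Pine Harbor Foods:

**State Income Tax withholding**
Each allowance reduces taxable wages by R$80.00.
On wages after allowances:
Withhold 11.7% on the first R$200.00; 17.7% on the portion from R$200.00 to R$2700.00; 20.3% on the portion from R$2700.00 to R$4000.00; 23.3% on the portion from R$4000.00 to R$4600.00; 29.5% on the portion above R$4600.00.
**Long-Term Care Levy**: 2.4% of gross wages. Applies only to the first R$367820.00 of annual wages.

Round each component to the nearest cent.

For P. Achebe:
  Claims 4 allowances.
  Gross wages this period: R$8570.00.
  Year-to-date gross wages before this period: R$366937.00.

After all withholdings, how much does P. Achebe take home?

R$6602.46

State Income Tax: taxable = R$8570.00 − 4×R$80.00 = R$8250.00
  R$869.60 + 29.5% × (R$8250.00 − R$4600.00) = R$869.60 + 29.5% × R$3650.00 = R$1946.35
Long-Term Care Levy: cap R$367820.00 − YTD R$366937.00 = R$883.00 subject; 2.4% × R$883.00 = R$21.19
Total withheld: R$1946.35 + R$21.19 = R$1967.54
Net pay: R$8570.00 − R$1967.54 = R$6602.46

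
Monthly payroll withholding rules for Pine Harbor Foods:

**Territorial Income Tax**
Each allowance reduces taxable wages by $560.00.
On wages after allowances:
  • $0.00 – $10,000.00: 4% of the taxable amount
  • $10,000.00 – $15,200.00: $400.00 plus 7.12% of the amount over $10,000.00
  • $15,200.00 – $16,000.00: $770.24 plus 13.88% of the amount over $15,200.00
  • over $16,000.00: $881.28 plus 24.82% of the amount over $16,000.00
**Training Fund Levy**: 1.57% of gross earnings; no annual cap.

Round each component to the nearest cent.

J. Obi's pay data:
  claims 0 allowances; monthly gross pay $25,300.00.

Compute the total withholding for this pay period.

$3,586.75

Territorial Income Tax: taxable = $25,300.00
  $881.28 + 24.82% × ($25,300.00 − $16,000.00) = $881.28 + 24.82% × $9,300.00 = $3,189.54
Training Fund Levy: 1.57% × $25,300.00 = $397.21
Total: $3,189.54 + $397.21 = $3,586.75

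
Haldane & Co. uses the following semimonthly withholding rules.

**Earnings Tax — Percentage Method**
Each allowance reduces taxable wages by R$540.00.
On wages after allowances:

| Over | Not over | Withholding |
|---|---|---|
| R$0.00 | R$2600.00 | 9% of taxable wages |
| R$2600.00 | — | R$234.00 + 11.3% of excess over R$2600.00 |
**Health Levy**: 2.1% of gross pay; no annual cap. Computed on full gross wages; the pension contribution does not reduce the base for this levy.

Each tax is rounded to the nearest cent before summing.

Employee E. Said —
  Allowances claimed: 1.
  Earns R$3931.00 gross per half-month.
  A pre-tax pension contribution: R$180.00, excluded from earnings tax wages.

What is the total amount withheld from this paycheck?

R$385.59

Earnings Tax: taxable = R$3931.00 − R$180.00 − 1×R$540.00 = R$3211.00
  R$234.00 + 11.3% × (R$3211.00 − R$2600.00) = R$234.00 + 11.3% × R$611.00 = R$303.04
Health Levy: 2.1% × R$3931.00 = R$82.55
Total: R$303.04 + R$82.55 = R$385.59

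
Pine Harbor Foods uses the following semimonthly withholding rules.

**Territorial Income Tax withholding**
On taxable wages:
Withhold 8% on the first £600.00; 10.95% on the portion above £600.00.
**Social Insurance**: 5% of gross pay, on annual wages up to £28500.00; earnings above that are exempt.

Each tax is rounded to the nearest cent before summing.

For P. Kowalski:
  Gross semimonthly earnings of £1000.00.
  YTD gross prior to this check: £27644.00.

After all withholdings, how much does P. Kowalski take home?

Territorial Income Tax: taxable = £1000.00
  £48.00 + 10.95% × (£1000.00 − £600.00) = £48.00 + 10.95% × £400.00 = £91.80
Social Insurance: cap £28500.00 − YTD £27644.00 = £856.00 subject; 5% × £856.00 = £42.80
Total withheld: £91.80 + £42.80 = £134.60
Net pay: £1000.00 − £134.60 = £865.40

£865.40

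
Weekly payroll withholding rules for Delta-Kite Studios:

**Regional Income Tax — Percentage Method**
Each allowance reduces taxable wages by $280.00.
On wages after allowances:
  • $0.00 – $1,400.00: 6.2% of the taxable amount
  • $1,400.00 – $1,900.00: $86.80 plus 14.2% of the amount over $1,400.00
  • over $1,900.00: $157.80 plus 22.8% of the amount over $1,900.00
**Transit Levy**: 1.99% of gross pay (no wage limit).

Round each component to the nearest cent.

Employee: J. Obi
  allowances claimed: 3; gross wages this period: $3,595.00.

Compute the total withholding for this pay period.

$424.28

Regional Income Tax: taxable = $3,595.00 − 3×$280.00 = $2,755.00
  $157.80 + 22.8% × ($2,755.00 − $1,900.00) = $157.80 + 22.8% × $855.00 = $352.74
Transit Levy: 1.99% × $3,595.00 = $71.54
Total: $352.74 + $71.54 = $424.28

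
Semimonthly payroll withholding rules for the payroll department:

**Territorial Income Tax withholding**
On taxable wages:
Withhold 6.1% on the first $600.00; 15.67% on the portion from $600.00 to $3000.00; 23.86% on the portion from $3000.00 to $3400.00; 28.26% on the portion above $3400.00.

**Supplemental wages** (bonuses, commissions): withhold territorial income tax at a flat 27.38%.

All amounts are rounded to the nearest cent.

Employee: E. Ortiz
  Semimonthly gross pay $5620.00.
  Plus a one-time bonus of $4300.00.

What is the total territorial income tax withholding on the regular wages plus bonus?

$2312.83

Territorial Income Tax: taxable = $5620.00
  $508.12 + 28.26% × ($5620.00 − $3400.00) = $508.12 + 28.26% × $2220.00 = $1135.49
Supplemental (27.38% flat on bonus): 27.38% × $4300.00 = $1177.34
Total territorial income tax: $1135.49 + $1177.34 = $2312.83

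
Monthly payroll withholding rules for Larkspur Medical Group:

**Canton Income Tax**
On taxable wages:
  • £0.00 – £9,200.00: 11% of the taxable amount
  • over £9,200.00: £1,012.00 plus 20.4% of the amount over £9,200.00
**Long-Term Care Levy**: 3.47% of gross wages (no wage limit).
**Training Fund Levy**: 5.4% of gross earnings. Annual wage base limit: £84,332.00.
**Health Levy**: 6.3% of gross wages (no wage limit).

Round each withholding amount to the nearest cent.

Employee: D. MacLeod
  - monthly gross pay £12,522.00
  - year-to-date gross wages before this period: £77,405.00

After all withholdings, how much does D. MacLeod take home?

£9,234.85

Canton Income Tax: taxable = £12,522.00
  £1,012.00 + 20.4% × (£12,522.00 − £9,200.00) = £1,012.00 + 20.4% × £3,322.00 = £1,689.69
Long-Term Care Levy: 3.47% × £12,522.00 = £434.51
Training Fund Levy: cap £84,332.00 − YTD £77,405.00 = £6,927.00 subject; 5.4% × £6,927.00 = £374.06
Health Levy: 6.3% × £12,522.00 = £788.89
Total withheld: £1,689.69 + £434.51 + £374.06 + £788.89 = £3,287.15
Net pay: £12,522.00 − £3,287.15 = £9,234.85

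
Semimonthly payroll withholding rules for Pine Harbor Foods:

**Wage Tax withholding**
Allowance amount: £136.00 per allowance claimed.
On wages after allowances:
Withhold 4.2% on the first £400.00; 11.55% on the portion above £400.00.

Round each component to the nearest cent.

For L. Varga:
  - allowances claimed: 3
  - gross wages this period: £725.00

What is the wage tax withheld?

Wage Tax: taxable = £725.00 − 3×£136.00 = £317.00
  4.2% × £317.00 = £13.31

£13.31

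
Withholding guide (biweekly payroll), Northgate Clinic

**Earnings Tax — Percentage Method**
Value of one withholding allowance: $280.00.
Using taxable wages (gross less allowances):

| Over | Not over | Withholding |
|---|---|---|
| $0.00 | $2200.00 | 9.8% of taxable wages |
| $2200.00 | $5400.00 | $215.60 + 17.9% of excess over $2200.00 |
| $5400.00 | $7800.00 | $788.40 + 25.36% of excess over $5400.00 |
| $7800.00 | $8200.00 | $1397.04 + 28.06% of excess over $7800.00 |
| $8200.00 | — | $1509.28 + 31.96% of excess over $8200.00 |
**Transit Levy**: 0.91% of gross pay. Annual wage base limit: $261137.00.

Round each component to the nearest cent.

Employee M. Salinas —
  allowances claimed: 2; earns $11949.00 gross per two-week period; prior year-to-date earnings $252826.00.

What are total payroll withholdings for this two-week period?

Earnings Tax: taxable = $11949.00 − 2×$280.00 = $11389.00
  $1509.28 + 31.96% × ($11389.00 − $8200.00) = $1509.28 + 31.96% × $3189.00 = $2528.48
Transit Levy: cap $261137.00 − YTD $252826.00 = $8311.00 subject; 0.91% × $8311.00 = $75.63
Total: $2528.48 + $75.63 = $2604.11

$2604.11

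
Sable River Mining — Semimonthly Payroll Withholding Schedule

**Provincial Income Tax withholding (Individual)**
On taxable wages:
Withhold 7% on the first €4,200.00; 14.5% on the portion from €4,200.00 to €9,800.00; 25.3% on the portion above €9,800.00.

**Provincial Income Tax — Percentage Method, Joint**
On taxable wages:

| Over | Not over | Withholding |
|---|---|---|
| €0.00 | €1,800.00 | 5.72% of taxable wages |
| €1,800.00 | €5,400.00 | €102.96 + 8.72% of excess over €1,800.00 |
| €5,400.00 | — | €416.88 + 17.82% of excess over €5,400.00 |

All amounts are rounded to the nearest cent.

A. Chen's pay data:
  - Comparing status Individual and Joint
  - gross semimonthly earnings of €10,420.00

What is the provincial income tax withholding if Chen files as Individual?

€1,262.86

Provincial Income Tax (Individual): taxable = €10,420.00
  €1,106.00 + 25.3% × (€10,420.00 − €9,800.00) = €1,106.00 + 25.3% × €620.00 = €1,262.86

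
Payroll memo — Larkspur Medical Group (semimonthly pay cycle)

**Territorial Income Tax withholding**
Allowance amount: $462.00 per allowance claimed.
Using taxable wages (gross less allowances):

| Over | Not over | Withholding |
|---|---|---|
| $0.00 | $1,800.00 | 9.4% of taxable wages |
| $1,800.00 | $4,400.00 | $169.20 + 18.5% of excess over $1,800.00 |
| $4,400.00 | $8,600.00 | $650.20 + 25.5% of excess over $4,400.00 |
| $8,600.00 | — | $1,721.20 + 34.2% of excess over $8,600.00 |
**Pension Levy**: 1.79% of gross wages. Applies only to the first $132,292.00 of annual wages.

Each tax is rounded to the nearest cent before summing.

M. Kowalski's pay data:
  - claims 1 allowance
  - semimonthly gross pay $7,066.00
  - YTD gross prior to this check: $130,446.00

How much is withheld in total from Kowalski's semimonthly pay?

$1,245.26

Territorial Income Tax: taxable = $7,066.00 − 1×$462.00 = $6,604.00
  $650.20 + 25.5% × ($6,604.00 − $4,400.00) = $650.20 + 25.5% × $2,204.00 = $1,212.22
Pension Levy: cap $132,292.00 − YTD $130,446.00 = $1,846.00 subject; 1.79% × $1,846.00 = $33.04
Total: $1,212.22 + $33.04 = $1,245.26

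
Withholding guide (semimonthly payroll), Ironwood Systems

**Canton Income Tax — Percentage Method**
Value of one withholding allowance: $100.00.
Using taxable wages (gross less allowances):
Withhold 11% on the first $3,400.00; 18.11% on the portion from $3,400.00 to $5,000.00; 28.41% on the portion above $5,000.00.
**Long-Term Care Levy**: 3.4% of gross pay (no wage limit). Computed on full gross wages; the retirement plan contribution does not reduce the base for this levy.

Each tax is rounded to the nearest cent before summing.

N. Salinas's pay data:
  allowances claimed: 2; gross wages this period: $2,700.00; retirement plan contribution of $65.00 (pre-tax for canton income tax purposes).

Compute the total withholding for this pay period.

Canton Income Tax: taxable = $2,700.00 − $65.00 − 2×$100.00 = $2,435.00
  11% × $2,435.00 = $267.85
Long-Term Care Levy: 3.4% × $2,700.00 = $91.80
Total: $267.85 + $91.80 = $359.65

$359.65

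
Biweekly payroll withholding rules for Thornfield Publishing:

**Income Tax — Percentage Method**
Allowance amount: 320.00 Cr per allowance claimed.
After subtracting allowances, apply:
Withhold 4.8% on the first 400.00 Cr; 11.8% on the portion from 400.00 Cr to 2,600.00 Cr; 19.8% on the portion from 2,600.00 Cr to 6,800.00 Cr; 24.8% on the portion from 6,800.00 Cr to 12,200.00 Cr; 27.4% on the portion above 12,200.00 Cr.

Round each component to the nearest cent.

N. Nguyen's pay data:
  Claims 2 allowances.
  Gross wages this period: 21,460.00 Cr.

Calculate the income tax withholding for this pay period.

Income Tax: taxable = 21,460.00 Cr − 2×320.00 Cr = 20,820.00 Cr
  2,449.60 Cr + 27.4% × (20,820.00 Cr − 12,200.00 Cr) = 2,449.60 Cr + 27.4% × 8,620.00 Cr = 4,811.48 Cr

4,811.48 Cr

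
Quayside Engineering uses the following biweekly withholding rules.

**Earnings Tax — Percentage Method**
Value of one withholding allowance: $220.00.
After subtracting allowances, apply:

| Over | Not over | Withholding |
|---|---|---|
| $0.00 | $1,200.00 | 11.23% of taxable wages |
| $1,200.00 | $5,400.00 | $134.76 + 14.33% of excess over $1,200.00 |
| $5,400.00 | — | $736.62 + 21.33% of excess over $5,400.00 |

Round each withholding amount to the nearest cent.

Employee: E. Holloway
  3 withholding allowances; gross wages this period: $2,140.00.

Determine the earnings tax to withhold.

Earnings Tax: taxable = $2,140.00 − 3×$220.00 = $1,480.00
  $134.76 + 14.33% × ($1,480.00 − $1,200.00) = $134.76 + 14.33% × $280.00 = $174.88

$174.88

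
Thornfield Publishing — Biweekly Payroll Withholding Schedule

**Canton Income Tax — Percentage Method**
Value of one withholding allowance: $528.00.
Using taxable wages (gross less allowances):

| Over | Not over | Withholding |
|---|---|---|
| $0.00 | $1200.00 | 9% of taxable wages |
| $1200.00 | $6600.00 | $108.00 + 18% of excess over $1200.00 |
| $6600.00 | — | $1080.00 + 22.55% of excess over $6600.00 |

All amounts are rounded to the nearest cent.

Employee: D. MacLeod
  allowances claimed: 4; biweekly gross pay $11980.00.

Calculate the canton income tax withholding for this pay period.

Canton Income Tax: taxable = $11980.00 − 4×$528.00 = $9868.00
  $1080.00 + 22.55% × ($9868.00 − $6600.00) = $1080.00 + 22.55% × $3268.00 = $1816.93

$1816.93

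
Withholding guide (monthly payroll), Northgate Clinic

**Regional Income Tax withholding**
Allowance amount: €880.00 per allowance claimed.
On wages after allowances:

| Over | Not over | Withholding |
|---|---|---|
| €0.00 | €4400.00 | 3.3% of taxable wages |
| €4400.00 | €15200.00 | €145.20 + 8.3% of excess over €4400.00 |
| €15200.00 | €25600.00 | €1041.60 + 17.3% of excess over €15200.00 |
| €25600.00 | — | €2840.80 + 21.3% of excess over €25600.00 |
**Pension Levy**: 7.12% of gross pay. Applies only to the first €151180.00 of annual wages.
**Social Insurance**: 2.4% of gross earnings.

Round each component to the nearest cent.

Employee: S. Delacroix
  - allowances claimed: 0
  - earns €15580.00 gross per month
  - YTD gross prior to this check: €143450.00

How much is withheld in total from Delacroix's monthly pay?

Regional Income Tax: taxable = €15580.00
  €1041.60 + 17.3% × (€15580.00 − €15200.00) = €1041.60 + 17.3% × €380.00 = €1107.34
Pension Levy: cap €151180.00 − YTD €143450.00 = €7730.00 subject; 7.12% × €7730.00 = €550.38
Social Insurance: 2.4% × €15580.00 = €373.92
Total: €1107.34 + €550.38 + €373.92 = €2031.64

€2031.64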